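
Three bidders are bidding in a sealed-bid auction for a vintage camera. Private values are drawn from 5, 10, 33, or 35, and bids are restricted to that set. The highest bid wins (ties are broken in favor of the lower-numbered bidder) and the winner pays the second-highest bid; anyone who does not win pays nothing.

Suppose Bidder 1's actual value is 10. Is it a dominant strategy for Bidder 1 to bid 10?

Check each profile of the others' bids and compare truth against every alternative bid.
Others bid (5, 5): truth gives 5, best alternative gives 5.
Others bid (5, 10): truth gives 0, best alternative gives 0.
Others bid (5, 33): truth gives 0, best alternative gives 0.
Others bid (5, 35): truth gives 0, best alternative gives 0.
Others bid (10, 5): truth gives 0, best alternative gives 0.
Others bid (10, 10): truth gives 0, best alternative gives 0.
(Remaining 10 profiles checked similarly; truth is weakly best in each.)
In every case the truthful bid is at least as good as any alternative, so it is a dominant strategy.

Yes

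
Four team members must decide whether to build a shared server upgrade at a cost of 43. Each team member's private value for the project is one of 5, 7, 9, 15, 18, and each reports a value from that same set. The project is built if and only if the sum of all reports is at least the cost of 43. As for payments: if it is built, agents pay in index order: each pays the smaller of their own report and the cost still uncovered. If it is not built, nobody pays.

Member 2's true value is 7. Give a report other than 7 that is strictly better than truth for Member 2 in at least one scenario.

5

Suppose Member 1 reports 5, Member 3 reports 15 and Member 4 reports 18.
Report 7: project built, pays 7, utility 7 - 7 = 0.
Report 5: project built, pays 5, utility 7 - 5 = 2.
So reporting 5 beats truth here (2 > 0).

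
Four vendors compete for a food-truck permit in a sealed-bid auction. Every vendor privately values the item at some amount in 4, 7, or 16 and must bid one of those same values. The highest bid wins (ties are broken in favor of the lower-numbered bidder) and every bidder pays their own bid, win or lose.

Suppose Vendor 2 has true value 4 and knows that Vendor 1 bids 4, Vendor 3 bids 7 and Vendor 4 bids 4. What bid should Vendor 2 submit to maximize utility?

7

Bid 4: loses but pays 4, utility -4.
Bid 7: wins, pays 7, utility 4 - 7 = -3.
Bid 16: wins, pays 16, utility 4 - 16 = -12.
The best choice is 7 with utility -3.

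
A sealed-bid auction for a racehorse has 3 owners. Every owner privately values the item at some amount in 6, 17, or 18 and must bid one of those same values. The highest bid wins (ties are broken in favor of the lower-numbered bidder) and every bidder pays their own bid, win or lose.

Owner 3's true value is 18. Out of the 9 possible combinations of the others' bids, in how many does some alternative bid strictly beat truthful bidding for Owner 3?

Others bid (6, 6): truth gives 0; bid 17 gives 1 > 0. Violating.
Others bid (6, 18): truth gives -18; bid 6 gives -6 > -18. Violating.
Others bid (17, 18): truth gives -18; bid 6 gives -6 > -18. Violating.
Others bid (18, 6): truth gives -18; bid 6 gives -6 > -18. Violating.
Others bid (6, 17): truth gives 0; no alternative beats it.
Others bid (17, 6): truth gives 0; no alternative beats it.
(Checking all 9 profiles: 6 have a profitable deviation, 3 do not.)

6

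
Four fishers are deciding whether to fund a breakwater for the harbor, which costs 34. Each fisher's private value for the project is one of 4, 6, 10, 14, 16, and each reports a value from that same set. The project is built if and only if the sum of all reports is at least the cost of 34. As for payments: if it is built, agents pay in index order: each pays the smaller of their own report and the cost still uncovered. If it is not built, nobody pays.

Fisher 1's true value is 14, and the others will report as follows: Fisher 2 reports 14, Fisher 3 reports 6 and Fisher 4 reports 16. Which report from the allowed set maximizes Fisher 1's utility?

4

Report 4: project built, pays 4, utility 14 - 4 = 10.
Report 6: project built, pays 6, utility 14 - 6 = 8.
Report 10: project built, pays 10, utility 14 - 10 = 4.
Report 14: project built, pays 14, utility 14 - 14 = 0.
Report 16: project built, pays 16, utility 14 - 16 = -2.
The best choice is 4 with utility 10.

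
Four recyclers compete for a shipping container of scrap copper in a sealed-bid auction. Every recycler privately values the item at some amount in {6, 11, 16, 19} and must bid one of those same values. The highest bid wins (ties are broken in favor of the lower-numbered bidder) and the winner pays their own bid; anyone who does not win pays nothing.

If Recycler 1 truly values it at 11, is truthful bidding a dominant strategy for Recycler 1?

No

Consider the case where Recycler 2 bids 6, Recycler 3 bids 6 and Recycler 4 bids 6.
Truthful bid 11: wins, pays 11, utility 11 - 11 = 0.
Bid 6 instead: wins, pays 6, utility 11 - 6 = 5.
Since 5 > 0, bidding 6 is strictly better here, so truthful bidding is not dominant.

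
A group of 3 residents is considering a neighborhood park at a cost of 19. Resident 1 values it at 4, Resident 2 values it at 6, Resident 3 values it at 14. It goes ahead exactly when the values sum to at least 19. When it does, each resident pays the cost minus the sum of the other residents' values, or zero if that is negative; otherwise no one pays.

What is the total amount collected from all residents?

Total value 24 ≥ cost 19, so it is built.
Resident 1: others sum to 20; max(0, 19 - 20) = 0.
Resident 2: others sum to 18; max(0, 19 - 18) = 1.
Resident 3: others sum to 10; max(0, 19 - 10) = 9.
Total collected = 0 + 1 + 9 = 10.

10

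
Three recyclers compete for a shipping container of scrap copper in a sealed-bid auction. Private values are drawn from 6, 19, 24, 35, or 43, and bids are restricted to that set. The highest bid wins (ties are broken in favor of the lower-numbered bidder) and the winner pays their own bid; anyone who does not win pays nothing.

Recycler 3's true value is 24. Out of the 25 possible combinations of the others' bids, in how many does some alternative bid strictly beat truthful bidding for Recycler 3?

Others bid (6, 6): truth gives 0; bid 19 gives 5 > 0. Violating.
Others bid (6, 19): truth gives 0; no alternative beats it.
Others bid (6, 24): truth gives 0; no alternative beats it.
(Checking all 25 profiles: 1 has a profitable deviation, 24 do not.)

1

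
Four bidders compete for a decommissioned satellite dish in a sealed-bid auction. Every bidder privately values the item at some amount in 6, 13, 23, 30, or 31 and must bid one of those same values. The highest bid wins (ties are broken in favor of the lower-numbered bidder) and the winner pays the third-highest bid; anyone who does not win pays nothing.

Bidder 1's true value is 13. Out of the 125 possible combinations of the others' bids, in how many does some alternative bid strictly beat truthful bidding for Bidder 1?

9

Others bid (6, 6, 23): truth gives 0; bid 23 gives 7 > 0. Violating.
Others bid (6, 6, 30): truth gives 0; bid 30 gives 7 > 0. Violating.
Others bid (6, 6, 31): truth gives 0; bid 31 gives 7 > 0. Violating.
Others bid (6, 23, 6): truth gives 0; bid 23 gives 7 > 0. Violating.
Others bid (6, 6, 6): truth gives 7; no alternative beats it.
Others bid (6, 6, 13): truth gives 7; no alternative beats it.
(Checking all 125 profiles: 9 have a profitable deviation, 116 do not.)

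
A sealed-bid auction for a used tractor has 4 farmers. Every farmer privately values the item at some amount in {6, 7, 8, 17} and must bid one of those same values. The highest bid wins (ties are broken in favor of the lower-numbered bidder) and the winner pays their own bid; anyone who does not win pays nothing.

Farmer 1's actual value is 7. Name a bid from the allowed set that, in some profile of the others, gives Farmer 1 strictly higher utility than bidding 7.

Suppose Farmer 2 bids 6, Farmer 3 bids 6 and Farmer 4 bids 6.
Bid 7: wins, pays 7, utility 7 - 7 = 0.
Bid 6: wins, pays 6, utility 7 - 6 = 1.
So bidding 6 beats truth here (1 > 0).

6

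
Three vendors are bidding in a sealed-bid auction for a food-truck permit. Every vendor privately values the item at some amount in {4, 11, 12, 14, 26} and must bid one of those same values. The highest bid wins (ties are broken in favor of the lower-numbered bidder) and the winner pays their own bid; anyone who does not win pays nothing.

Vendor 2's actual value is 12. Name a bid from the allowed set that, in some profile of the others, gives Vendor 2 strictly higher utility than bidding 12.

Suppose Vendor 1 bids 4 and Vendor 3 bids 4.
Bid 12: wins, pays 12, utility 12 - 12 = 0.
Bid 11: wins, pays 11, utility 12 - 11 = 1.
So bidding 11 beats truth here (1 > 0).

11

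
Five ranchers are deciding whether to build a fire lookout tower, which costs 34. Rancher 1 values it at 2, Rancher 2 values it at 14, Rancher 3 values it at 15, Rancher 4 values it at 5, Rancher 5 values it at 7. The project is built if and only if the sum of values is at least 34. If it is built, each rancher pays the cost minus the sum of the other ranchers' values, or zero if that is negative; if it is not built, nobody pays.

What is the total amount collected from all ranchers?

11

Total value 43 ≥ cost 34, so it is built.
Rancher 1: others sum to 41; max(0, 34 - 41) = 0.
Rancher 2: others sum to 29; max(0, 34 - 29) = 5.
Rancher 3: others sum to 28; max(0, 34 - 28) = 6.
Rancher 4: others sum to 38; max(0, 34 - 38) = 0.
Rancher 5: others sum to 36; max(0, 34 - 36) = 0.
Total collected = 0 + 5 + 6 + 0 + 0 = 11.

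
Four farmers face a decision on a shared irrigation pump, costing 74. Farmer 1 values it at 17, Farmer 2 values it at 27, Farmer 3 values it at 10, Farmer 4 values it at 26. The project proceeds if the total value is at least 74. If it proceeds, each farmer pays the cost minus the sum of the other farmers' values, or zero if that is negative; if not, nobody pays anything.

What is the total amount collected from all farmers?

Total value 80 ≥ cost 74, so it is built.
Farmer 1: others sum to 63; max(0, 74 - 63) = 11.
Farmer 2: others sum to 53; max(0, 74 - 53) = 21.
Farmer 3: others sum to 70; max(0, 74 - 70) = 4.
Farmer 4: others sum to 54; max(0, 74 - 54) = 20.
Total collected = 11 + 21 + 4 + 20 = 56.

56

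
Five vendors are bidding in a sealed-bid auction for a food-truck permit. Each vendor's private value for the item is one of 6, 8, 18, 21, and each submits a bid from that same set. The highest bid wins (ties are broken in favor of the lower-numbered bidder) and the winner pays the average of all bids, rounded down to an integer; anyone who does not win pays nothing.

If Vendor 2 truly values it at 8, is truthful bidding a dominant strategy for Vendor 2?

Yes

Check each profile of the others' bids and compare truth against every alternative bid.
Others bid (6, 6, 6, 6): truth gives 2, best alternative gives 0.
Others bid (6, 6, 6, 8): truth gives 2, best alternative gives 0.
Others bid (6, 6, 8, 6): truth gives 2, best alternative gives 0.
Others bid (6, 8, 6, 6): truth gives 2, best alternative gives 0.
Others bid (6, 6, 8, 8): truth gives 1, best alternative gives 0.
Others bid (6, 8, 6, 8): truth gives 1, best alternative gives 0.
(Remaining 250 profiles checked similarly; truth is weakly best in each.)
In every case the truthful bid is at least as good as any alternative, so it is a dominant strategy.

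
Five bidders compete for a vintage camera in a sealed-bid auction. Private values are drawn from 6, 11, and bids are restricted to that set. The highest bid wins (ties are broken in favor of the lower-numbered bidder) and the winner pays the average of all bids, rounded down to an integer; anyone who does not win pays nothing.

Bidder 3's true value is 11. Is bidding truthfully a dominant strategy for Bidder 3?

Check each profile of the others' bids and compare truth against every alternative bid.
Others bid (6, 6, 6, 6): truth gives 4, best alternative gives 0.
Others bid (6, 6, 6, 11): truth gives 3, best alternative gives 0.
Others bid (6, 6, 11, 6): truth gives 3, best alternative gives 0.
Others bid (6, 6, 11, 11): truth gives 2, best alternative gives 0.
Others bid (6, 11, 6, 6): truth gives 0, best alternative gives 0.
Others bid (6, 11, 6, 11): truth gives 0, best alternative gives 0.
(Remaining 10 profiles checked similarly; truth is weakly best in each.)
In every case the truthful bid is at least as good as any alternative, so it is a dominant strategy.

Yes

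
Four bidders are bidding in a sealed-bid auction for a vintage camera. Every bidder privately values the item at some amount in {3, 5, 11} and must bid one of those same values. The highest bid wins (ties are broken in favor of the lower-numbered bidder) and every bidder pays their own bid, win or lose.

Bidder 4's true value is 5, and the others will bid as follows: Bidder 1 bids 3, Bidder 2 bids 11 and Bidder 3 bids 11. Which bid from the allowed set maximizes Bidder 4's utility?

Bid 3: loses but pays 3, utility -3.
Bid 5: loses but pays 5, utility -5.
Bid 11: loses but pays 11, utility -11.
The best choice is 3 with utility -3.

3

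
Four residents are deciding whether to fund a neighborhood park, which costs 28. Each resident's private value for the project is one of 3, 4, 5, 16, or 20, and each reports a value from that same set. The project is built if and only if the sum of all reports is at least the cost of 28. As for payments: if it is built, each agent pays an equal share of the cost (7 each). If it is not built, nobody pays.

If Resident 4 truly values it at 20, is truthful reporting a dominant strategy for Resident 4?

Yes

Check each profile of the others' reports and compare truth against every alternative report.
Others report (3, 3, 3): truth gives 13, best alternative gives 0.
Others report (3, 3, 4): truth gives 13, best alternative gives 0.
Others report (3, 3, 5): truth gives 13, best alternative gives 0.
Others report (3, 4, 3): truth gives 13, best alternative gives 0.
Others report (3, 4, 4): truth gives 13, best alternative gives 0.
Others report (3, 5, 3): truth gives 13, best alternative gives 0.
(Remaining 119 profiles checked similarly; truth is weakly best in each.)
In every case the truthful report is at least as good as any alternative, so it is a dominant strategy.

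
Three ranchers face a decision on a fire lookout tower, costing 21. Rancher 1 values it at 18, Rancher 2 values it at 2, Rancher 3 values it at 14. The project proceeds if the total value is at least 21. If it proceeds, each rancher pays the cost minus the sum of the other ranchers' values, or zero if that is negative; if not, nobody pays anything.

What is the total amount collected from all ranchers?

Total value 34 ≥ cost 21, so it is built.
Rancher 1: others sum to 16; max(0, 21 - 16) = 5.
Rancher 2: others sum to 32; max(0, 21 - 32) = 0.
Rancher 3: others sum to 20; max(0, 21 - 20) = 1.
Total collected = 5 + 0 + 1 = 6.

6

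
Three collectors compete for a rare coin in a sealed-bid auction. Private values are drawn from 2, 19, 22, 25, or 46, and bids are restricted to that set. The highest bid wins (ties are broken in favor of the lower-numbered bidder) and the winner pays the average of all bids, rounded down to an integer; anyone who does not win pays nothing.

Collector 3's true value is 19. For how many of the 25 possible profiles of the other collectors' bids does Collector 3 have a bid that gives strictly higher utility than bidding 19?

Others bid (2, 19): truth gives 0; bid 22 gives 5 > 0. Violating.
Others bid (2, 22): truth gives 0; bid 25 gives 3 > 0. Violating.
Others bid (19, 2): truth gives 0; bid 22 gives 5 > 0. Violating.
Others bid (22, 2): truth gives 0; bid 25 gives 3 > 0. Violating.
Others bid (2, 2): truth gives 12; no alternative beats it.
Others bid (2, 25): truth gives 0; no alternative beats it.
(Checking all 25 profiles: 4 have a profitable deviation, 21 do not.)

4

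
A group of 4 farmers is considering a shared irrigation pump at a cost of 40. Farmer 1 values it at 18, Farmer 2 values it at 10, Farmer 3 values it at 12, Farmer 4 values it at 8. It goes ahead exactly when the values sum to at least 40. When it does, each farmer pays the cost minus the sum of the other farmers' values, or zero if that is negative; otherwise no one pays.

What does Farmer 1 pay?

Total value 48 ≥ cost 40, so the project is built.
The other farmers' values sum to 30.
Cost minus that sum is 40 - 30 = 10.

10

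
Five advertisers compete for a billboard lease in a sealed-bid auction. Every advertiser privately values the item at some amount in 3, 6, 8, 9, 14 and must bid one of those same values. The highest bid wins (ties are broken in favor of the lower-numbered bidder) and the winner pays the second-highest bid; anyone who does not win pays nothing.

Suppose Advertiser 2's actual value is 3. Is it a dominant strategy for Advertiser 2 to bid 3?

Check each profile of the others' bids and compare truth against every alternative bid.
Others bid (3, 3, 3, 6): truth gives 0, best alternative gives -3.
Others bid (3, 3, 6, 3): truth gives 0, best alternative gives -3.
Others bid (3, 3, 6, 6): truth gives 0, best alternative gives -3.
Others bid (3, 6, 3, 3): truth gives 0, best alternative gives -3.
Others bid (3, 6, 3, 6): truth gives 0, best alternative gives -3.
Others bid (3, 6, 6, 3): truth gives 0, best alternative gives -3.
(Remaining 619 profiles checked similarly; truth is weakly best in each.)
In every case the truthful bid is at least as good as any alternative, so it is a dominant strategy.

Yes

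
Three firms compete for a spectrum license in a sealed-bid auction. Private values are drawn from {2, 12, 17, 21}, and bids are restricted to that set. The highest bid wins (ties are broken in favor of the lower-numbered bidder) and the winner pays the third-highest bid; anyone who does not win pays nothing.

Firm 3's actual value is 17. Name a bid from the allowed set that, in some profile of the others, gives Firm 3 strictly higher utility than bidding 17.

Suppose Firm 1 bids 2 and Firm 2 bids 17.
Bid 17: loses, pays 0, utility 0.
Bid 21: wins, pays 2, utility 17 - 2 = 15.
So bidding 21 beats truth here (15 > 0).

21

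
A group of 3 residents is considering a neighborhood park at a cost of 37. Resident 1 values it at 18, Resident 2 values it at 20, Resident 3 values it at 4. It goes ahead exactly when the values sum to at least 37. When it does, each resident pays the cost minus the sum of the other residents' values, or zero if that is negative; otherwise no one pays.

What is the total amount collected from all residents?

Total value 42 ≥ cost 37, so it is built.
Resident 1: others sum to 24; max(0, 37 - 24) = 13.
Resident 2: others sum to 22; max(0, 37 - 22) = 15.
Resident 3: others sum to 38; max(0, 37 - 38) = 0.
Total collected = 13 + 15 + 0 = 28.

28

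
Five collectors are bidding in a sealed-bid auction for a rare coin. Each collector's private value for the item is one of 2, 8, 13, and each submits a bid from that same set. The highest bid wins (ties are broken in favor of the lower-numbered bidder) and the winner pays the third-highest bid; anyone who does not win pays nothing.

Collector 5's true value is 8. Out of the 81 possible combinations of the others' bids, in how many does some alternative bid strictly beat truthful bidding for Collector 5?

Others bid (2, 2, 2, 8): truth gives 0; bid 13 gives 6 > 0. Violating.
Others bid (2, 2, 8, 2): truth gives 0; bid 13 gives 6 > 0. Violating.
Others bid (2, 8, 2, 2): truth gives 0; bid 13 gives 6 > 0. Violating.
Others bid (8, 2, 2, 2): truth gives 0; bid 13 gives 6 > 0. Violating.
Others bid (2, 2, 2, 2): truth gives 6; no alternative beats it.
Others bid (2, 2, 2, 13): truth gives 0; no alternative beats it.
(Checking all 81 profiles: 4 have a profitable deviation, 77 do not.)

4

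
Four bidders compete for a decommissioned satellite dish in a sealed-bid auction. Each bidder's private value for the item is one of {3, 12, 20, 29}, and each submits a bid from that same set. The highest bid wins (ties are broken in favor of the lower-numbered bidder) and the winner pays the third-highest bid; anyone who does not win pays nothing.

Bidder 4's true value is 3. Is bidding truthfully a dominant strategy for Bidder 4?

Yes

Check each profile of the others' bids and compare truth against every alternative bid.
Others bid (3, 3, 3): truth gives 0, best alternative gives 0.
Others bid (3, 3, 12): truth gives 0, best alternative gives 0.
Others bid (3, 3, 20): truth gives 0, best alternative gives 0.
Others bid (3, 3, 29): truth gives 0, best alternative gives 0.
Others bid (3, 12, 3): truth gives 0, best alternative gives 0.
Others bid (3, 12, 12): truth gives 0, best alternative gives 0.
(Remaining 58 profiles checked similarly; truth is weakly best in each.)
In every case the truthful bid is at least as good as any alternative, so it is a dominant strategy.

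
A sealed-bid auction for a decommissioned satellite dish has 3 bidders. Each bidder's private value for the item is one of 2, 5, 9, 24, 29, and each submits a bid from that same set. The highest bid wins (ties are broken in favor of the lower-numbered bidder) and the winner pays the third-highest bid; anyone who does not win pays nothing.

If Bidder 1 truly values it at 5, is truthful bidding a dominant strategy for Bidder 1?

No

Consider the case where Bidder 2 bids 2 and Bidder 3 bids 9.
Truthful bid 5: loses, pays 0, utility 0.
Bid 9 instead: wins, pays 2, utility 5 - 2 = 3.
Since 3 > 0, bidding 9 is strictly better here, so truthful bidding is not dominant.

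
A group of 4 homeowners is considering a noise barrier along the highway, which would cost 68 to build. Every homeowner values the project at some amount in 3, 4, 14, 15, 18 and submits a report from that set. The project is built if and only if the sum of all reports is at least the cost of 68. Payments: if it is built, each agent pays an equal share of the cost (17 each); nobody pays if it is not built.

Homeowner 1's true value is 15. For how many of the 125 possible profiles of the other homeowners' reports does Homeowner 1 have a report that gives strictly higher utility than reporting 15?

1

Others report (18, 18, 18): truth gives -2; report 3 gives 0 > -2. Violating.
Others report (3, 3, 3): truth gives 0; no alternative beats it.
Others report (3, 3, 4): truth gives 0; no alternative beats it.
(Checking all 125 profiles: 1 has a profitable deviation, 124 do not.)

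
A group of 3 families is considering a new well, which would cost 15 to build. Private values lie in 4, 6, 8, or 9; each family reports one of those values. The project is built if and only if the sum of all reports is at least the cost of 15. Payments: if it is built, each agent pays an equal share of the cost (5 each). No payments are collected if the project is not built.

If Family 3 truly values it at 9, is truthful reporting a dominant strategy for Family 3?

Check each profile of the others' reports and compare truth against every alternative report.
Others report (4, 4): truth gives 4, best alternative gives 4.
Others report (4, 6): truth gives 4, best alternative gives 4.
Others report (4, 8): truth gives 4, best alternative gives 4.
Others report (4, 9): truth gives 4, best alternative gives 4.
Others report (6, 4): truth gives 4, best alternative gives 4.
Others report (6, 6): truth gives 4, best alternative gives 4.
(Remaining 10 profiles checked similarly; truth is weakly best in each.)
In every case the truthful report is at least as good as any alternative, so it is a dominant strategy.

Yes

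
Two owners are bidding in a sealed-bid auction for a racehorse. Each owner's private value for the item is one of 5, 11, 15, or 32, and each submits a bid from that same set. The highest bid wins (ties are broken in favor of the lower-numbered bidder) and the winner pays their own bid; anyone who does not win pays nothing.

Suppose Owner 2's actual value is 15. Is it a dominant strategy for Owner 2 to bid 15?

No

Consider the case where Owner 1 bids 5.
Truthful bid 15: wins, pays 15, utility 15 - 15 = 0.
Bid 11 instead: wins, pays 11, utility 15 - 11 = 4.
Since 4 > 0, bidding 11 is strictly better here, so truthful bidding is not dominant.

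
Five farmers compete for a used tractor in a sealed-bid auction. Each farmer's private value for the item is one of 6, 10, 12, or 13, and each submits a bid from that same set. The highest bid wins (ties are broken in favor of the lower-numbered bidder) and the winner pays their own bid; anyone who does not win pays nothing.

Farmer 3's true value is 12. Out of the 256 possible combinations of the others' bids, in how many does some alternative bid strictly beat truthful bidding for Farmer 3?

4

Others bid (6, 6, 6, 6): truth gives 0; bid 10 gives 2 > 0. Violating.
Others bid (6, 6, 6, 10): truth gives 0; bid 10 gives 2 > 0. Violating.
Others bid (6, 6, 10, 6): truth gives 0; bid 10 gives 2 > 0. Violating.
Others bid (6, 6, 10, 10): truth gives 0; bid 10 gives 2 > 0. Violating.
Others bid (6, 6, 6, 12): truth gives 0; no alternative beats it.
Others bid (6, 6, 6, 13): truth gives 0; no alternative beats it.
(Checking all 256 profiles: 4 have a profitable deviation, 252 do not.)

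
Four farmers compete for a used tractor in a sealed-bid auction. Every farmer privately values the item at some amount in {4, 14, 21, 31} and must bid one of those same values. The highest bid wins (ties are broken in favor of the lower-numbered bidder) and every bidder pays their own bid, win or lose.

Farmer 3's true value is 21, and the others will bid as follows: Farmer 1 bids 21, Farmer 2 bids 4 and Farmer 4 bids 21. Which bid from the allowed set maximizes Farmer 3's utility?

4

Bid 4: loses but pays 4, utility -4.
Bid 14: loses but pays 14, utility -14.
Bid 21: loses but pays 21, utility -21.
Bid 31: wins, pays 31, utility 21 - 31 = -10.
The best choice is 4 with utility -4.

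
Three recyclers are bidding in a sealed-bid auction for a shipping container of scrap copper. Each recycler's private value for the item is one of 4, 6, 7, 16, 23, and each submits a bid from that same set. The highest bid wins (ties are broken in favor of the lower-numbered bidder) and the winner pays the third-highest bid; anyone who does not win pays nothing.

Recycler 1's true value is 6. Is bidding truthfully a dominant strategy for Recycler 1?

Consider the case where Recycler 2 bids 4 and Recycler 3 bids 7.
Truthful bid 6: loses, pays 0, utility 0.
Bid 7 instead: wins, pays 4, utility 6 - 4 = 2.
Since 2 > 0, bidding 7 is strictly better here, so truthful bidding is not dominant.

No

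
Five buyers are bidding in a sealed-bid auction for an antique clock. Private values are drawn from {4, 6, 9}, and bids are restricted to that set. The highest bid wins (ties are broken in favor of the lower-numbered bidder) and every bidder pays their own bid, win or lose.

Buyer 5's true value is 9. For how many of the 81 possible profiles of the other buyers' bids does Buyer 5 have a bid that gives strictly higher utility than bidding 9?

66

Others bid (4, 4, 4, 4): truth gives 0; bid 6 gives 3 > 0. Violating.
Others bid (4, 4, 4, 9): truth gives -9; bid 4 gives -4 > -9. Violating.
Others bid (4, 4, 6, 9): truth gives -9; bid 4 gives -4 > -9. Violating.
Others bid (4, 4, 9, 4): truth gives -9; bid 4 gives -4 > -9. Violating.
Others bid (4, 4, 4, 6): truth gives 0; no alternative beats it.
Others bid (4, 4, 6, 4): truth gives 0; no alternative beats it.
(Checking all 81 profiles: 66 have a profitable deviation, 15 do not.)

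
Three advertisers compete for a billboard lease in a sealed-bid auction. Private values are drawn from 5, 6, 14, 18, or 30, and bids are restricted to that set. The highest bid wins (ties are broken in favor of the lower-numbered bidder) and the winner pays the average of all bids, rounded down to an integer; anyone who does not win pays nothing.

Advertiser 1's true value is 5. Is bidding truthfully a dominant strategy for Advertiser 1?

Check each profile of the others' bids and compare truth against every alternative bid.
Others bid (6, 6): truth gives 0, best alternative gives -1.
Others bid (5, 5): truth gives 0, best alternative gives 0.
Others bid (5, 6): truth gives 0, best alternative gives 0.
Others bid (5, 14): truth gives 0, best alternative gives 0.
Others bid (5, 18): truth gives 0, best alternative gives 0.
Others bid (5, 30): truth gives 0, best alternative gives 0.
(Remaining 19 profiles checked similarly; truth is weakly best in each.)
In every case the truthful bid is at least as good as any alternative, so it is a dominant strategy.

Yes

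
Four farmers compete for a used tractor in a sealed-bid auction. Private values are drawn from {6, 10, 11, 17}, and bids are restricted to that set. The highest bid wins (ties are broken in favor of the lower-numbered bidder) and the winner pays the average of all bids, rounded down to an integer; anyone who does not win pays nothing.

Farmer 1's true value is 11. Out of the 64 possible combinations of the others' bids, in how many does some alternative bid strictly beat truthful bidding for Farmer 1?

Others bid (6, 6, 6): truth gives 4; bid 6 gives 5 > 4. Violating.
Others bid (6, 6, 10): truth gives 3; no alternative beats it.
Others bid (6, 6, 11): truth gives 3; no alternative beats it.
(Checking all 64 profiles: 1 has a profitable deviation, 63 do not.)

1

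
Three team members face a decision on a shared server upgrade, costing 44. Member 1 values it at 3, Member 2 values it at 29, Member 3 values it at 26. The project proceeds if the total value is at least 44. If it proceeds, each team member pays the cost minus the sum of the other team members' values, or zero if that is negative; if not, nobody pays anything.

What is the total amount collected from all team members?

27

Total value 58 ≥ cost 44, so it is built.
Member 1: others sum to 55; max(0, 44 - 55) = 0.
Member 2: others sum to 29; max(0, 44 - 29) = 15.
Member 3: others sum to 32; max(0, 44 - 32) = 12.
Total collected = 0 + 15 + 12 = 27.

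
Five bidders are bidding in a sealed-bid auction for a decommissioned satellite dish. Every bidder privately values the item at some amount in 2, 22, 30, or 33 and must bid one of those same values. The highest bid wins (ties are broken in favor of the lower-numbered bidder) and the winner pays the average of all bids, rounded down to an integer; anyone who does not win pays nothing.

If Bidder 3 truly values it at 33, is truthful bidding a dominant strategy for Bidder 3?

No

Consider the case where Bidder 1 bids 2, Bidder 2 bids 2, Bidder 4 bids 2 and Bidder 5 bids 2.
Truthful bid 33: wins, pays 8, utility 33 - 8 = 25.
Bid 22 instead: wins, pays 6, utility 33 - 6 = 27.
Since 27 > 25, bidding 22 is strictly better here, so truthful bidding is not dominant.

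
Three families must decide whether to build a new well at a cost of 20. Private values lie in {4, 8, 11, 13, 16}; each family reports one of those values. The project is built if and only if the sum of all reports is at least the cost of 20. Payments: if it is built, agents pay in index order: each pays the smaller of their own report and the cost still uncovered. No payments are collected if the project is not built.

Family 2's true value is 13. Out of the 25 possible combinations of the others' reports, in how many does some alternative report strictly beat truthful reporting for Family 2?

Others report (4, 8): truth gives 0; report 8 gives 5 > 0. Violating.
Others report (4, 11): truth gives 0; report 8 gives 5 > 0. Violating.
Others report (4, 13): truth gives 0; report 4 gives 9 > 0. Violating.
Others report (4, 16): truth gives 0; report 4 gives 9 > 0. Violating.
Others report (4, 4): truth gives 0; no alternative beats it.
Others report (16, 4): truth gives 9; no alternative beats it.
(Checking all 25 profiles: 19 have a profitable deviation, 6 do not.)

19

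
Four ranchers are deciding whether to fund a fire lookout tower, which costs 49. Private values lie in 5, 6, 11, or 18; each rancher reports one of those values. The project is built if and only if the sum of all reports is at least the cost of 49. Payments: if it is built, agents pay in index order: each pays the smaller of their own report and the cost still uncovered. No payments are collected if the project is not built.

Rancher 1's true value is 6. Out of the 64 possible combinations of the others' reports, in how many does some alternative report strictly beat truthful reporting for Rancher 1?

Others report (11, 18, 18): truth gives 0; report 5 gives 1 > 0. Violating.
Others report (18, 11, 18): truth gives 0; report 5 gives 1 > 0. Violating.
Others report (18, 18, 11): truth gives 0; report 5 gives 1 > 0. Violating.
Others report (18, 18, 18): truth gives 0; report 5 gives 1 > 0. Violating.
Others report (5, 5, 5): truth gives 0; no alternative beats it.
Others report (5, 5, 6): truth gives 0; no alternative beats it.
(Checking all 64 profiles: 4 have a profitable deviation, 60 do not.)

4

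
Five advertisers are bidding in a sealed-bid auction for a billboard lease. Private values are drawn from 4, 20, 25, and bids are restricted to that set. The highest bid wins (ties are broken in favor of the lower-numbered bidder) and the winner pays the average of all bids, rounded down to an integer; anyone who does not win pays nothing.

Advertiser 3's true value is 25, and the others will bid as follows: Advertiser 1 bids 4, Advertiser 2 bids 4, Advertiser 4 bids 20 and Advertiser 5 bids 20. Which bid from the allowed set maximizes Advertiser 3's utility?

20

Bid 4: loses, pays 0, utility 0.
Bid 20: wins, pays 13, utility 25 - 13 = 12.
Bid 25: wins, pays 14, utility 25 - 14 = 11.
The best choice is 20 with utility 12.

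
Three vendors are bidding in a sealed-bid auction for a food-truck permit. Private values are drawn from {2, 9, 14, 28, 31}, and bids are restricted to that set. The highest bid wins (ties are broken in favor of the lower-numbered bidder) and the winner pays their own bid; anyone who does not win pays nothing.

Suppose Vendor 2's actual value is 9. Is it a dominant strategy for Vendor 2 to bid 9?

Yes

Check each profile of the others' bids and compare truth against every alternative bid.
Others bid (2, 2): truth gives 0, best alternative gives 0.
Others bid (2, 9): truth gives 0, best alternative gives 0.
Others bid (2, 14): truth gives 0, best alternative gives 0.
Others bid (2, 28): truth gives 0, best alternative gives 0.
Others bid (2, 31): truth gives 0, best alternative gives 0.
Others bid (9, 2): truth gives 0, best alternative gives 0.
(Remaining 19 profiles checked similarly; truth is weakly best in each.)
In every case the truthful bid is at least as good as any alternative, so it is a dominant strategy.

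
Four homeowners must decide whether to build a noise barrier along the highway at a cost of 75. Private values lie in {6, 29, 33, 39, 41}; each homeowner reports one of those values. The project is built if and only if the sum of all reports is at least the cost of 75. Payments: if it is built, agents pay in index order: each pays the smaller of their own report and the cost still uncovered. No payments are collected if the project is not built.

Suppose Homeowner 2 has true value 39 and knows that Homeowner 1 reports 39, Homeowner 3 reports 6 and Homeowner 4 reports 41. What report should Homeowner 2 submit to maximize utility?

6

Report 6: project built, pays 6, utility 39 - 6 = 33.
Report 29: project built, pays 29, utility 39 - 29 = 10.
Report 33: project built, pays 33, utility 39 - 33 = 6.
Report 39: project built, pays 36, utility 39 - 36 = 3.
Report 41: project built, pays 36, utility 39 - 36 = 3.
The best choice is 6 with utility 33.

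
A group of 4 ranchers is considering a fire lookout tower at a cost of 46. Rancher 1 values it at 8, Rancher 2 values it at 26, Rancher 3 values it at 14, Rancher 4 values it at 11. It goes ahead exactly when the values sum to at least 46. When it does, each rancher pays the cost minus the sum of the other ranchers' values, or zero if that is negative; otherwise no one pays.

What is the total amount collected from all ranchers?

14

Total value 59 ≥ cost 46, so it is built.
Rancher 1: others sum to 51; max(0, 46 - 51) = 0.
Rancher 2: others sum to 33; max(0, 46 - 33) = 13.
Rancher 3: others sum to 45; max(0, 46 - 45) = 1.
Rancher 4: others sum to 48; max(0, 46 - 48) = 0.
Total collected = 0 + 13 + 1 + 0 = 14.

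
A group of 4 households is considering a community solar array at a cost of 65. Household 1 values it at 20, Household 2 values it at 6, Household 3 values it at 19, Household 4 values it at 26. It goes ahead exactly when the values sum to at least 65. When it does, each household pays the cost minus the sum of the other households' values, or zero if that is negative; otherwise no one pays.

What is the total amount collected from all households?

47

Total value 71 ≥ cost 65, so it is built.
Household 1: others sum to 51; max(0, 65 - 51) = 14.
Household 2: others sum to 65; max(0, 65 - 65) = 0.
Household 3: others sum to 52; max(0, 65 - 52) = 13.
Household 4: others sum to 45; max(0, 65 - 45) = 20.
Total collected = 14 + 0 + 13 + 20 = 47.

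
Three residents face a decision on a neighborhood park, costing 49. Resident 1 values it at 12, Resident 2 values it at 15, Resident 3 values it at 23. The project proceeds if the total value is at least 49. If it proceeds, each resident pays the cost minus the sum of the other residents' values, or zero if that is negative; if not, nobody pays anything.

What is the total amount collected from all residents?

47

Total value 50 ≥ cost 49, so it is built.
Resident 1: others sum to 38; max(0, 49 - 38) = 11.
Resident 2: others sum to 35; max(0, 49 - 35) = 14.
Resident 3: others sum to 27; max(0, 49 - 27) = 22.
Total collected = 11 + 14 + 22 = 47.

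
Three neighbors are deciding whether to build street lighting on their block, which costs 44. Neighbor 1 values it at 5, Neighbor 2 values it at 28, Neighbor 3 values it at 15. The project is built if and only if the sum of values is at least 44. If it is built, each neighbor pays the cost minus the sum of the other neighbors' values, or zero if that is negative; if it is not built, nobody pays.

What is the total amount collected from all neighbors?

36

Total value 48 ≥ cost 44, so it is built.
Neighbor 1: others sum to 43; max(0, 44 - 43) = 1.
Neighbor 2: others sum to 20; max(0, 44 - 20) = 24.
Neighbor 3: others sum to 33; max(0, 44 - 33) = 11.
Total collected = 1 + 24 + 11 = 36.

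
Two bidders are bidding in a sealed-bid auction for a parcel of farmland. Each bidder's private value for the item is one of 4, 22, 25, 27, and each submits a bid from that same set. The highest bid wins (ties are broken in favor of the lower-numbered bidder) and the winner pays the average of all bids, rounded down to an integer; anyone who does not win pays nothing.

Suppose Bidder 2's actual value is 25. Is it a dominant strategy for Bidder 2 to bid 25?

Consider the case where Bidder 1 bids 4.
Truthful bid 25: wins, pays 14, utility 25 - 14 = 11.
Bid 22 instead: wins, pays 13, utility 25 - 13 = 12.
Since 12 > 11, bidding 22 is strictly better here, so truthful bidding is not dominant.

No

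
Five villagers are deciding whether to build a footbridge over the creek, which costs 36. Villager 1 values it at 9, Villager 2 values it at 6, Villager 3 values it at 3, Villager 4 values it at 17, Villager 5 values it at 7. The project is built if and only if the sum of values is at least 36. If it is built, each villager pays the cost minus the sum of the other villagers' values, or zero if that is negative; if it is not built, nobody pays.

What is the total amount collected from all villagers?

Total value 42 ≥ cost 36, so it is built.
Villager 1: others sum to 33; max(0, 36 - 33) = 3.
Villager 2: others sum to 36; max(0, 36 - 36) = 0.
Villager 3: others sum to 39; max(0, 36 - 39) = 0.
Villager 4: others sum to 25; max(0, 36 - 25) = 11.
Villager 5: others sum to 35; max(0, 36 - 35) = 1.
Total collected = 3 + 0 + 0 + 11 + 1 = 15.

15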